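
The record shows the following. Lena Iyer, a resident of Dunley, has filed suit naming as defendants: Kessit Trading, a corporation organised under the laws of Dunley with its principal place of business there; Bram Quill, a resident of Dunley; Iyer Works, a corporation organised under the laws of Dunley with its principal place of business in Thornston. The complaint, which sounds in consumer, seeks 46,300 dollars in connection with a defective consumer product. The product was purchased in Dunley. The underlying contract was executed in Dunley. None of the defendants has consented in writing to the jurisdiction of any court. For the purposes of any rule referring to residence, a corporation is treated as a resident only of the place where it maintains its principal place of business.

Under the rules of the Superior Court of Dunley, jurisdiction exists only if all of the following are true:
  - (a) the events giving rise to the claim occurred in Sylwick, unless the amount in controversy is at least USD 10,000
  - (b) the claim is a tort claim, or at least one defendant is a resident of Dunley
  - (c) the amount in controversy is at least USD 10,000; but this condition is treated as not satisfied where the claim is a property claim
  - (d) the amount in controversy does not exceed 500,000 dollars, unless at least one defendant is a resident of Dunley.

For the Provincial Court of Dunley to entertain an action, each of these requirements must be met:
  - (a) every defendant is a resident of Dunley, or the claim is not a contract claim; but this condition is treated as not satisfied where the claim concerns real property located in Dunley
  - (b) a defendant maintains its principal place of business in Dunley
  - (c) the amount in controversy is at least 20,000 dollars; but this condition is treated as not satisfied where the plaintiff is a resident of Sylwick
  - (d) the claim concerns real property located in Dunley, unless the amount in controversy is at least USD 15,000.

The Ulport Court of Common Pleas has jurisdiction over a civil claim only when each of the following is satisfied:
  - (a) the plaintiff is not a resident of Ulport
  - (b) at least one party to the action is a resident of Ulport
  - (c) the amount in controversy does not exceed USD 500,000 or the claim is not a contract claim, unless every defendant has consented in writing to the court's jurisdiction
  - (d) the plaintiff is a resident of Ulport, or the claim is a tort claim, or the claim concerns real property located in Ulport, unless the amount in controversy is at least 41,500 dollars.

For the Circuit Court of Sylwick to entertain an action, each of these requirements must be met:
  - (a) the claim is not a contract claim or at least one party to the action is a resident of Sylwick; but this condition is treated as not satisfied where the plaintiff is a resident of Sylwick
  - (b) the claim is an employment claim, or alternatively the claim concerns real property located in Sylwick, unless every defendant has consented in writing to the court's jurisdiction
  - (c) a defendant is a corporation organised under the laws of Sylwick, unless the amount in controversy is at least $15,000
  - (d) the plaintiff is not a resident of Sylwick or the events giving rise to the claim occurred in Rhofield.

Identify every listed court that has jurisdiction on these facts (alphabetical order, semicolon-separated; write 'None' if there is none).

The Superior Court of Dunley:
  (a) The operative events occurred in Dunley, not Sylwick. The proviso rescues it, though: the amount in controversy is 46,300 dollars, which meets the USD 10,000 floor. Satisfied.
  (b) Kessit Trading resides in Dunley, so this disjunct is met. Condition met.
  (c) The amount in controversy is USD 46,300, which meets the 10,000 dollars floor. And the carve-out is inapplicable — the claim is a consumer claim, not a property claim. Met.
  (d) The amount in controversy is USD 46,300, within the 500,000 dollars ceiling. Condition met.
  → The court has jurisdiction.
The Provincial Court of Dunley:
  (a) The claim is a consumer claim, not a contract claim, so this disjunct is met. The exception is not triggered, since the claim does not concern real property. Condition met.
  (b) Kessit Trading has its principal place of business in Dunley. Condition met.
  (c) The amount in controversy is $46,300, which meets the USD 20,000 floor. The exception is not triggered, since the plaintiff resides in Dunley, not Sylwick. Condition met.
  (d) The claim does not concern real property. But the amount in controversy is 46,300 dollars, which meets the $15,000 floor, and the 'unless' clause therefore excuses the requirement. Satisfied.
  → Jurisdiction lies.
The Ulport Court of Common Pleas:
  (a) The plaintiff resides in Dunley, which is not Ulport. Satisfied.
  (b) No party resides in Ulport. Condition not met.
  (c) The amount in controversy is USD 46,300, within the $500,000 ceiling — that alternative is enough. Condition met.
  (d) The plaintiff resides in Dunley, not Ulport; the claim is a consumer claim, not a tort claim; the claim does not concern real property — no alternative holds. But the amount in controversy is $46,300, which meets the USD 41,500 floor, and the 'unless' clause therefore excuses the requirement. Met.
  → At least one condition fails; no jurisdiction.
The Circuit Court of Sylwick:
  (a) The claim is a consumer claim, not a contract claim, so this disjunct is met. And the carve-out is inapplicable — the plaintiff resides in Dunley, not Sylwick. Condition met.
  (b) The claim is a consumer claim, not an employment claim; the claim does not concern real property — no alternative holds. The proviso offers no rescue either, since no such written consent has been filed. Condition not met.
  (c) The corporate defendant(s) are organised in Dunley, not Sylwick. However, the amount in controversy is 46,300 dollars, which meets the USD 15,000 floor, so the 'unless' proviso supplies this condition. Condition met.
  (d) The plaintiff resides in Dunley, which is not Sylwick, which satisfies one of the alternatives. Satisfied.
  → No jurisdiction.

the Provincial Court of Dunley; the Superior Court of Dunley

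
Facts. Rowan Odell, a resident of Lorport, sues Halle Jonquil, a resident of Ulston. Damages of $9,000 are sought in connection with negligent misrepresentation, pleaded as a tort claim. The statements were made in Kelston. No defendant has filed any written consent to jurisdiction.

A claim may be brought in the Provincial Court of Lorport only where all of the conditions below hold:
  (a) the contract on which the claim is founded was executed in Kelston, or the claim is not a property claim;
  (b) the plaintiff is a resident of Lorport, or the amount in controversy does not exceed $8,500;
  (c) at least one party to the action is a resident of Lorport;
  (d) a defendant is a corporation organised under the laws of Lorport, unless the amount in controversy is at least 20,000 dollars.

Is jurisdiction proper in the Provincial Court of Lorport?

No

The Provincial Court of Lorport:
  (a) The claim is a tort claim, not a property claim — that alternative is enough. Satisfied.
  (b) The plaintiff resides in Lorport, so one alternative holds. Satisfied.
  (c) Rowan Odell resides in Lorport. Met.
  (d) No defendant is a corporation. The proviso offers no rescue either, since the amount in controversy is 9,000 dollars, below the $20,000 floor. Not satisfied.
  → The court lacks jurisdiction.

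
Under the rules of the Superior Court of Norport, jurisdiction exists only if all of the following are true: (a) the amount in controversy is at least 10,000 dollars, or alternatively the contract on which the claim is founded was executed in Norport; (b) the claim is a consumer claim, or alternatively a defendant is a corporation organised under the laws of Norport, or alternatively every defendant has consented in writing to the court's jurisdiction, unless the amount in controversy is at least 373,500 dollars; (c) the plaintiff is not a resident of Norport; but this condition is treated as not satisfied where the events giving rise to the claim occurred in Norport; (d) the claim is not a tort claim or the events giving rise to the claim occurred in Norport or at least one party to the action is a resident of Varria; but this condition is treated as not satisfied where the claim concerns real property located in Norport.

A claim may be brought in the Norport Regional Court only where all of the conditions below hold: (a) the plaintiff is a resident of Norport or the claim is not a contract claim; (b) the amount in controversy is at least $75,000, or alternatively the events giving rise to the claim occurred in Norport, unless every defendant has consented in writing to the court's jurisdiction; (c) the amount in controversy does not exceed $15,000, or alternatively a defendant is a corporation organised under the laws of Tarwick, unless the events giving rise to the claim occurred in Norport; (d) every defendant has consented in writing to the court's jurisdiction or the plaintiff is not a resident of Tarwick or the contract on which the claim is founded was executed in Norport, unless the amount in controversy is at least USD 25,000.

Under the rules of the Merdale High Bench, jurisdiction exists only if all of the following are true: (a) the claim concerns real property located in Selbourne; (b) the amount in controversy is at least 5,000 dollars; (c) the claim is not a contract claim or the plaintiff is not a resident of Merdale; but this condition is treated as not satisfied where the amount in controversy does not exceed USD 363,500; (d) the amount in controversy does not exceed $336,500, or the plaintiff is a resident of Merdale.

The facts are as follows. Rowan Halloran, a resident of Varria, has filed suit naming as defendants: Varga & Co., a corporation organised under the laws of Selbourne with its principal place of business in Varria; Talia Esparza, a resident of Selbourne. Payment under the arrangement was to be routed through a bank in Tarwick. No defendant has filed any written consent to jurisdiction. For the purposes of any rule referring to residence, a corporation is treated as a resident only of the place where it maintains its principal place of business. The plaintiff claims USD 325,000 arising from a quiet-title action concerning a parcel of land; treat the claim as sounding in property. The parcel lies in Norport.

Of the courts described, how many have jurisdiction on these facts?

1

The Superior Court of Norport:
  (a) The amount in controversy is 325,000 dollars, which meets the 10,000 dollars floor, which satisfies one of the alternatives. Satisfied.
  (b) The claim is a property claim, not a consumer claim; the corporate defendant(s) are organised in Selbourne, not Norport; no such written consent has been filed — every alternative fails. Nor does the 'unless' clause help: the amount in controversy is 325,000 dollars, below the 373,500 dollars floor. Fails.
  (c) The plaintiff resides in Varria, which is not Norport. But the carve-out bites: the operative events occurred in Norport. Not satisfied.
  (d) The claim is a property claim, not a tort claim — that alternative is enough. But the property lies in Norport, triggering the carve-out and defeating this condition. Fails.
  → At least one condition fails; no jurisdiction.
The Norport Regional Court:
  (a) The claim is a property claim, not a contract claim, so one alternative holds. Met.
  (b) The amount in controversy is 325,000 dollars, which meets the 75,000 dollars floor, which satisfies one of the alternatives. Condition met.
  (c) The amount in controversy is $325,000, above the 15,000 dollars ceiling; the corporate defendant(s) are organised in Selbourne, not Tarwick — every alternative fails. However, the operative events occurred in Norport, so the 'unless' proviso supplies this condition. Condition met.
  (d) The plaintiff resides in Varria, which is not Tarwick — that alternative is enough. Condition met.
  → Every requirement is satisfied — jurisdiction.
The Merdale High Bench:
  (a) The property lies in Norport, not Selbourne. Not met.
  (b) The amount in controversy is $325,000, which meets the 5,000 dollars floor. Condition met.
  (c) The claim is a property claim, not a contract claim — that alternative is enough. However, the amount in controversy is $325,000, within the USD 363,500 ceiling, which falls within the stated exception and so defeats the condition. Not met.
  (d) The amount in controversy is 325,000 dollars, within the $336,500 ceiling, which satisfies one of the alternatives. Satisfied.
  → Not every requirement is met — no jurisdiction.
Courts with jurisdiction: the Norport Regional Court — 1 in total.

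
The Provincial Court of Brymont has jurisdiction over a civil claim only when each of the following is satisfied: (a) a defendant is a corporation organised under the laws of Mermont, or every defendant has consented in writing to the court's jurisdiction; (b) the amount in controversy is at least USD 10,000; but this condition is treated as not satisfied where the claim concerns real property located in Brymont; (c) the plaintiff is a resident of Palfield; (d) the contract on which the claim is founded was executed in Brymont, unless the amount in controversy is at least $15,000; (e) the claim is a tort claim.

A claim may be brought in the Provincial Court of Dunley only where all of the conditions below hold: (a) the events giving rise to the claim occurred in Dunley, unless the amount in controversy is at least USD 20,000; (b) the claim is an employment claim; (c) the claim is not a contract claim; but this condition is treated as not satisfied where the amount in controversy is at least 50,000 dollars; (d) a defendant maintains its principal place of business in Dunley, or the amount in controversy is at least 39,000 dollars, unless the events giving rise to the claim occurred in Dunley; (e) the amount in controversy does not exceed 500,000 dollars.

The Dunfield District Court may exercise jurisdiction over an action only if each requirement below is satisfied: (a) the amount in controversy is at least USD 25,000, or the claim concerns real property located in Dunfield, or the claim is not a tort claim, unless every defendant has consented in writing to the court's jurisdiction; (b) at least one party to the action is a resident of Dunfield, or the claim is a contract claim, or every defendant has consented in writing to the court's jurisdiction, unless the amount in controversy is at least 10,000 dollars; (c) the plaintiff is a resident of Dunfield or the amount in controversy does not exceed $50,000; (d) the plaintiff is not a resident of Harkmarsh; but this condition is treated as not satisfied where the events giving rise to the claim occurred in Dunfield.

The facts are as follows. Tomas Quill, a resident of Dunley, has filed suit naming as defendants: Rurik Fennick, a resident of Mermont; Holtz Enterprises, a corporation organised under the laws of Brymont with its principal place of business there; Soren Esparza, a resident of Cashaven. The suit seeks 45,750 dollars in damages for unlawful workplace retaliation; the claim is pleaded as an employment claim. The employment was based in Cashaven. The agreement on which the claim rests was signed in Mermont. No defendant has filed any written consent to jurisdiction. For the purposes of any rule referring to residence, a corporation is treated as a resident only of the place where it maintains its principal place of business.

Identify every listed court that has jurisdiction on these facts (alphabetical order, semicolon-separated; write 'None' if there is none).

the Dunfield District Court; the Provincial Court of Dunley

The Provincial Court of Brymont:
  (a) The corporate defendant(s) are organised in Brymont, not Mermont; no such written consent has been filed — no alternative holds. Not satisfied.
  (b) The amount in controversy is USD 45,750, which meets the 10,000 dollars floor. The carve-out does not apply: the claim does not concern real property. Condition met.
  (c) The plaintiff resides in Dunley, not Palfield. Not met.
  (d) The contract was executed in Mermont, not Brymont. The proviso rescues it, though: the amount in controversy is USD 45,750, which meets the 15,000 dollars floor. Met.
  (e) The claim is an employment claim, not a tort claim. Not met.
  → At least one condition fails; no jurisdiction.
The Provincial Court of Dunley:
  (a) The operative events occurred in Cashaven, not Dunley. However, the amount in controversy is 45,750 dollars, which meets the $20,000 floor, so the 'unless' proviso supplies this condition. Condition met.
  (b) The claim is an employment claim. Condition met.
  (c) The claim is an employment claim, not a contract claim. The carve-out does not apply: the amount in controversy is 45,750 dollars, below the 50,000 dollars floor. Condition met.
  (d) The amount in controversy is USD 45,750, which meets the USD 39,000 floor, which satisfies one of the alternatives. Met.
  (e) The amount in controversy is USD 45,750, within the $500,000 ceiling. Met.
  → The court has jurisdiction.
The Dunfield District Court:
  (a) The amount in controversy is USD 45,750, which meets the 25,000 dollars floor, so this disjunct is met. Met.
  (b) No party resides in Dunfield; the claim is an employment claim, not a contract claim; no such written consent has been filed — none of the alternatives is met. But the amount in controversy is $45,750, which meets the USD 10,000 floor, and the 'unless' clause therefore excuses the requirement. Met.
  (c) The amount in controversy is $45,750, within the 50,000 dollars ceiling — that alternative is enough. Condition met.
  (d) The plaintiff resides in Dunley, which is not Harkmarsh. The carve-out does not apply: the operative events occurred in Cashaven, not Dunfield. Met.
  → The court has jurisdiction.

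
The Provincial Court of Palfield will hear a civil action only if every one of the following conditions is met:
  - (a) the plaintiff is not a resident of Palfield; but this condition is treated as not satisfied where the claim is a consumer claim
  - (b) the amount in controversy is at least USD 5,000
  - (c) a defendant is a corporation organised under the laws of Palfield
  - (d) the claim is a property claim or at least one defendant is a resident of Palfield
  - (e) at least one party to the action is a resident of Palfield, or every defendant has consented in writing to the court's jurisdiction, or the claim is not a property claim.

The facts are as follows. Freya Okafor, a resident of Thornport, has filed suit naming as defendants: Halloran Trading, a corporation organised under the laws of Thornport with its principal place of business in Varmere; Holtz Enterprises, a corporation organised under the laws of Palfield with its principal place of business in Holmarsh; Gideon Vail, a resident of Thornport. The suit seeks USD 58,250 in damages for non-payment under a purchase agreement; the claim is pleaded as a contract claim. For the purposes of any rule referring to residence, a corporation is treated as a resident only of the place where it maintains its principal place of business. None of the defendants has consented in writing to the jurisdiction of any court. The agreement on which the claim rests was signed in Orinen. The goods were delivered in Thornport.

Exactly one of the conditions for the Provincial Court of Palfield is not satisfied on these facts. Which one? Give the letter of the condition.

(d)

The Provincial Court of Palfield:
  (a) The plaintiff resides in Thornport, which is not Palfield. And the carve-out is inapplicable — the claim is a contract claim, not a consumer claim. Satisfied.
  (b) The amount in controversy is 58,250 dollars, which meets the $5,000 floor. Satisfied.
  (c) Holtz Enterprises is organised under the laws of Palfield. Met.
  (d) The claim is a contract claim, not a property claim; no defendant resides in Palfield (they reside in Varmere, Holmarsh, Thornport) — every alternative fails. Not satisfied.
  (e) The claim is a contract claim, not a property claim, so one alternative holds. Satisfied.
Only condition (d) fails.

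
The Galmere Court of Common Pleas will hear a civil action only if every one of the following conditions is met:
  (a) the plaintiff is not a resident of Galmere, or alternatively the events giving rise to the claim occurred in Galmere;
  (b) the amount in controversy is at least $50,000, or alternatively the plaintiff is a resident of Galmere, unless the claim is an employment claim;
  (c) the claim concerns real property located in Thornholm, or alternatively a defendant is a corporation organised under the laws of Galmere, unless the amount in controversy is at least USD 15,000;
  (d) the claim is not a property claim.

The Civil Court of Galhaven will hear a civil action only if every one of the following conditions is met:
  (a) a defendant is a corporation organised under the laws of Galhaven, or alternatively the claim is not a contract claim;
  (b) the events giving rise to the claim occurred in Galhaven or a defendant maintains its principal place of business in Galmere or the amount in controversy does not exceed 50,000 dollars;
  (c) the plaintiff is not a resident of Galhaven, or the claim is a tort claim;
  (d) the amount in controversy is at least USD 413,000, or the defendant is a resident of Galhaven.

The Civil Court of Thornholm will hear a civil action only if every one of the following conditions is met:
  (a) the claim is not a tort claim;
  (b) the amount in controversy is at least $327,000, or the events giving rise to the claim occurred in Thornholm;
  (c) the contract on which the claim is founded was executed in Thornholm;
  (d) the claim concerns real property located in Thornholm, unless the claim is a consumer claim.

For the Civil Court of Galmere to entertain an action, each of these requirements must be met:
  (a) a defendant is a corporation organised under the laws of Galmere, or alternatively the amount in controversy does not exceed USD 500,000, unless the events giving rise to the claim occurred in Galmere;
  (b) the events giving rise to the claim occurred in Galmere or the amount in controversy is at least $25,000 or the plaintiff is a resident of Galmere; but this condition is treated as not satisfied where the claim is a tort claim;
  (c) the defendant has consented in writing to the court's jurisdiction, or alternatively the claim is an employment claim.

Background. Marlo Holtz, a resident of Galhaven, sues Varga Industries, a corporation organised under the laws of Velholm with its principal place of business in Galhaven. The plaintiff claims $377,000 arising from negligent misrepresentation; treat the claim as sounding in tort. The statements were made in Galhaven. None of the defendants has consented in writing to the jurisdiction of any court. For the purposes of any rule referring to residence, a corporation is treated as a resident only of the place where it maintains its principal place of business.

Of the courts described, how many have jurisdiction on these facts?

2

The Galmere Court of Common Pleas:
  (a) The plaintiff resides in Galhaven, which is not Galmere, so one alternative holds. Met.
  (b) The amount in controversy is 377,000 dollars, which meets the USD 50,000 floor, so one alternative holds. Satisfied.
  (c) The claim does not concern real property; the corporate defendant(s) are organised in Velholm, not Galmere — every alternative fails. However, the amount in controversy is $377,000, which meets the USD 15,000 floor, so the 'unless' proviso supplies this condition. Satisfied.
  (d) The claim is a tort claim, not a property claim. Met.
  → Jurisdiction lies.
The Civil Court of Galhaven:
  (a) The claim is a tort claim, not a contract claim, so this disjunct is met. Condition met.
  (b) The operative events occurred in Galhaven, which satisfies one of the alternatives. Satisfied.
  (c) The claim is a tort claim, which satisfies one of the alternatives. Met.
  (d) The defendant resides in Galhaven, which satisfies one of the alternatives. Met.
  → All conditions met; jurisdiction exists.
The Civil Court of Thornholm:
  (a) The claim is a tort claim. Condition not met.
  (b) The amount in controversy is USD 377,000, which meets the $327,000 floor, so one alternative holds. Satisfied.
  (c) No contract (and hence no place of execution) is alleged. Fails.
  (d) The claim does not concern real property. Nor does the 'unless' clause help: the claim is a tort claim, not a consumer claim. Not satisfied.
  → The court lacks jurisdiction.
The Civil Court of Galmere:
  (a) The amount in controversy is 377,000 dollars, within the USD 500,000 ceiling, which satisfies one of the alternatives. Satisfied.
  (b) The amount in controversy is 377,000 dollars, which meets the 25,000 dollars floor — that alternative is enough. But the claim is a tort claim, triggering the carve-out and defeating this condition. Condition not met.
  (c) No such written consent has been filed; the claim is a tort claim, not an employment claim — every alternative fails. Fails.
  → At least one condition fails; no jurisdiction.
Courts with jurisdiction: the Galmere Court of Common Pleas, the Civil Court of Galhaven — 2 in total.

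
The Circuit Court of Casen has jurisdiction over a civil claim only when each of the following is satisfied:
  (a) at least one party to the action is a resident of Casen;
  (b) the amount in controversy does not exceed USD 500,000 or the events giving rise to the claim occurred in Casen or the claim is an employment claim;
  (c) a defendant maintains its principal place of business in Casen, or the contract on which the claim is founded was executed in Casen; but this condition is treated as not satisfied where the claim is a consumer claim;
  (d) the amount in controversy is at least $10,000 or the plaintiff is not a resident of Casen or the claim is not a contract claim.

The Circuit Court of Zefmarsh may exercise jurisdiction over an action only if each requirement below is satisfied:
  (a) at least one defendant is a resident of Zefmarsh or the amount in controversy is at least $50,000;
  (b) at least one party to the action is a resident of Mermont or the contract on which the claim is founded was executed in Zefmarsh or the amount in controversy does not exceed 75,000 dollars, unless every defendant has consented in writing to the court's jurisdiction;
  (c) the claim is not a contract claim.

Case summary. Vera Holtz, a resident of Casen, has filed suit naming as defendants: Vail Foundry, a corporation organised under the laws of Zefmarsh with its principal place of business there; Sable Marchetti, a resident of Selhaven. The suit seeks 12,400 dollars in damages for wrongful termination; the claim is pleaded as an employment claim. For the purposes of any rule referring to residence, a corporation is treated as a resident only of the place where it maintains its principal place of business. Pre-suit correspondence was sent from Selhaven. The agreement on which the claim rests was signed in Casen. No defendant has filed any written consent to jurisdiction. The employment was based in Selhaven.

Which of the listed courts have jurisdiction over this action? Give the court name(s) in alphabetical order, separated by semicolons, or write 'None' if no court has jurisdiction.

the Circuit Court of Casen; the Circuit Court of Zefmarsh

The Circuit Court of Casen:
  (a) Vera Holtz resides in Casen. Met.
  (b) The amount in controversy is 12,400 dollars, within the USD 500,000 ceiling, so one alternative holds. Met.
  (c) The contract was executed in Casen — that alternative is enough. And the carve-out is inapplicable — the claim is an employment claim, not a consumer claim. Condition met.
  (d) The amount in controversy is 12,400 dollars, which meets the USD 10,000 floor, which satisfies one of the alternatives. Met.
  → All conditions met; jurisdiction exists.
The Circuit Court of Zefmarsh:
  (a) Vail Foundry resides in Zefmarsh, which satisfies one of the alternatives. Satisfied.
  (b) The amount in controversy is 12,400 dollars, within the 75,000 dollars ceiling, so one alternative holds. Satisfied.
  (c) The claim is an employment claim, not a contract claim. Met.
  → The court has jurisdiction.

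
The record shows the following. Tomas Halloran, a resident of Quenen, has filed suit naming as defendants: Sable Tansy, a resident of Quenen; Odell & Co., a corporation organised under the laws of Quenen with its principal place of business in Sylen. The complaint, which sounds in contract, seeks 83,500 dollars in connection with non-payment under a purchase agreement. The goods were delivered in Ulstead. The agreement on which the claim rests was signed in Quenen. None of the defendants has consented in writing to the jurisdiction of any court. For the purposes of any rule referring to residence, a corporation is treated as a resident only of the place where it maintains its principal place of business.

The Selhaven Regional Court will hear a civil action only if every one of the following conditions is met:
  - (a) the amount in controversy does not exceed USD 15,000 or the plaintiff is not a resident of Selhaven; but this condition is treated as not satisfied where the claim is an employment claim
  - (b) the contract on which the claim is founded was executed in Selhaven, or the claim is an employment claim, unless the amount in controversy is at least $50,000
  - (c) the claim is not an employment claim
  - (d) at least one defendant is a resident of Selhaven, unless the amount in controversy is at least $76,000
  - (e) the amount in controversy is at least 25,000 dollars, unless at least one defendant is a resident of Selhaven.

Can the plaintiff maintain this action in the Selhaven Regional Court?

The Selhaven Regional Court:
  (a) The plaintiff resides in Quenen, which is not Selhaven, so one alternative holds. And the carve-out is inapplicable — the claim is a contract claim, not an employment claim. Satisfied.
  (b) The contract was executed in Quenen, not Selhaven; the claim is a contract claim, not an employment claim — no alternative holds. The proviso rescues it, though: the amount in controversy is $83,500, which meets the USD 50,000 floor. Satisfied.
  (c) The claim is a contract claim, not an employment claim. Met.
  (d) No defendant resides in Selhaven (they reside in Quenen, Sylen). But the amount in controversy is USD 83,500, which meets the $76,000 floor, and the 'unless' clause therefore excuses the requirement. Satisfied.
  (e) The amount in controversy is USD 83,500, which meets the $25,000 floor. Met.
  → Jurisdiction lies.

Yes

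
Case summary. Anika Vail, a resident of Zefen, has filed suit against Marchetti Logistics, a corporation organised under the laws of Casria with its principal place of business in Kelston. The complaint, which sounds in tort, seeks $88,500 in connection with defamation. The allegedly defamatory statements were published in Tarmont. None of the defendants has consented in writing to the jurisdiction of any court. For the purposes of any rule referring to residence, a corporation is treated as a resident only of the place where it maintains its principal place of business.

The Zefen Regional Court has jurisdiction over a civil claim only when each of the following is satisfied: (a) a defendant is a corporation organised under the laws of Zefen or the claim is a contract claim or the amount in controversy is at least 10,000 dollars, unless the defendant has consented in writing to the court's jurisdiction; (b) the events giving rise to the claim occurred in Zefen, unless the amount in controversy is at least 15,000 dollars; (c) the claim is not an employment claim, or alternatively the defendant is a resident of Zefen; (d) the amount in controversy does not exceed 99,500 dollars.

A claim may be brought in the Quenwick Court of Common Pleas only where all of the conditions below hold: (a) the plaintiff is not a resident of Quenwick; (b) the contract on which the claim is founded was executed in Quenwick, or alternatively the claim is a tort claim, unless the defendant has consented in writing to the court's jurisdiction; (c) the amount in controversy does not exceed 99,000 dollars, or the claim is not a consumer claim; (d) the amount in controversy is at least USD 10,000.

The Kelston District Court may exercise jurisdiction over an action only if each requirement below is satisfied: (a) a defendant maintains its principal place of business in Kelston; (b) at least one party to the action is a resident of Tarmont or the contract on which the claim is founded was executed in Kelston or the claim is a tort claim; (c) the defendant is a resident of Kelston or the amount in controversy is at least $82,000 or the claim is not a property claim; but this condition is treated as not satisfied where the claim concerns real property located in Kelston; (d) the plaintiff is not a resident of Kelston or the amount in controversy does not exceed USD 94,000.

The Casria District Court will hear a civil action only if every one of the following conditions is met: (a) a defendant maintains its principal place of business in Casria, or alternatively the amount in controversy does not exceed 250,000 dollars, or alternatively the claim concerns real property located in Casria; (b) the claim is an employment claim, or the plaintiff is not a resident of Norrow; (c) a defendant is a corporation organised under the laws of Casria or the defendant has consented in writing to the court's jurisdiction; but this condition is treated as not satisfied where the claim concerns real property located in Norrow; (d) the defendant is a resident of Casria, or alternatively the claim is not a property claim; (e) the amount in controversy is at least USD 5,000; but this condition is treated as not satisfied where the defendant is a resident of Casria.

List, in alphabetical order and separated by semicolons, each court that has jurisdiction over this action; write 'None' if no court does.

the Casria District Court; the Kelston District Court; the Quenwick Court of Common Pleas; the Zefen Regional Court

The Zefen Regional Court:
  (a) The amount in controversy is 88,500 dollars, which meets the $10,000 floor — that alternative is enough. Satisfied.
  (b) The operative events occurred in Tarmont, not Zefen. The proviso rescues it, though: the amount in controversy is $88,500, which meets the $15,000 floor. Met.
  (c) The claim is a tort claim, not an employment claim, which satisfies one of the alternatives. Satisfied.
  (d) The amount in controversy is USD 88,500, within the USD 99,500 ceiling. Met.
  → The court has jurisdiction.
The Quenwick Court of Common Pleas:
  (a) The plaintiff resides in Zefen, which is not Quenwick. Met.
  (b) The claim is a tort claim, so one alternative holds. Satisfied.
  (c) The amount in controversy is 88,500 dollars, within the USD 99,000 ceiling, which satisfies one of the alternatives. Met.
  (d) The amount in controversy is $88,500, which meets the $10,000 floor. Condition met.
  → All conditions met; jurisdiction exists.
The Kelston District Court:
  (a) Marchetti Logistics has its principal place of business in Kelston. Condition met.
  (b) The claim is a tort claim, which satisfies one of the alternatives. Satisfied.
  (c) The defendant resides in Kelston, so this disjunct is met. The carve-out does not apply: the claim does not concern real property. Condition met.
  (d) The plaintiff resides in Zefen, which is not Kelston, which satisfies one of the alternatives. Satisfied.
  → Jurisdiction lies.
The Casria District Court:
  (a) The amount in controversy is 88,500 dollars, within the USD 250,000 ceiling, so one alternative holds. Condition met.
  (b) The plaintiff resides in Zefen, which is not Norrow — that alternative is enough. Satisfied.
  (c) Marchetti Logistics is organised under the laws of Casria, so this disjunct is met. The carve-out does not apply: the claim does not concern real property. Satisfied.
  (d) The claim is a tort claim, not a property claim, so one alternative holds. Satisfied.
  (e) The amount in controversy is 88,500 dollars, which meets the 5,000 dollars floor. The exception is not triggered, since the defendant resides in Kelston, not Casria. Satisfied.
  → Every requirement is satisfied — jurisdiction.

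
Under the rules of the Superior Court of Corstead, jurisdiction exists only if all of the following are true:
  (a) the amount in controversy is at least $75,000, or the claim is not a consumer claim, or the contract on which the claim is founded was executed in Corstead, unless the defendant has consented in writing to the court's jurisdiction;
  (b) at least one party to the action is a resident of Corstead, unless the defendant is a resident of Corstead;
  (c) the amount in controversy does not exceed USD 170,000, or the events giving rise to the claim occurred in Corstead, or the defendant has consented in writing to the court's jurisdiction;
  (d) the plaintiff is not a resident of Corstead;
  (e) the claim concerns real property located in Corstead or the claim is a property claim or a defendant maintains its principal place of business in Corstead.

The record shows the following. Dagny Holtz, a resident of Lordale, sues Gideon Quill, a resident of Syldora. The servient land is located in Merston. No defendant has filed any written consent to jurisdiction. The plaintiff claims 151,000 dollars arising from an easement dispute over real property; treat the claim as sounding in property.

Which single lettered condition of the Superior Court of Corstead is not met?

The Superior Court of Corstead:
  (a) The amount in controversy is USD 151,000, which meets the $75,000 floor, so one alternative holds. Condition met.
  (b) No party resides in Corstead. Nor does the 'unless' clause help: the defendant resides in Syldora, not Corstead. Not met.
  (c) The amount in controversy is USD 151,000, within the 170,000 dollars ceiling, which satisfies one of the alternatives. Met.
  (d) The plaintiff resides in Lordale, which is not Corstead. Met.
  (e) The claim is a property claim, which satisfies one of the alternatives. Satisfied.
Only condition (b) fails.

(b)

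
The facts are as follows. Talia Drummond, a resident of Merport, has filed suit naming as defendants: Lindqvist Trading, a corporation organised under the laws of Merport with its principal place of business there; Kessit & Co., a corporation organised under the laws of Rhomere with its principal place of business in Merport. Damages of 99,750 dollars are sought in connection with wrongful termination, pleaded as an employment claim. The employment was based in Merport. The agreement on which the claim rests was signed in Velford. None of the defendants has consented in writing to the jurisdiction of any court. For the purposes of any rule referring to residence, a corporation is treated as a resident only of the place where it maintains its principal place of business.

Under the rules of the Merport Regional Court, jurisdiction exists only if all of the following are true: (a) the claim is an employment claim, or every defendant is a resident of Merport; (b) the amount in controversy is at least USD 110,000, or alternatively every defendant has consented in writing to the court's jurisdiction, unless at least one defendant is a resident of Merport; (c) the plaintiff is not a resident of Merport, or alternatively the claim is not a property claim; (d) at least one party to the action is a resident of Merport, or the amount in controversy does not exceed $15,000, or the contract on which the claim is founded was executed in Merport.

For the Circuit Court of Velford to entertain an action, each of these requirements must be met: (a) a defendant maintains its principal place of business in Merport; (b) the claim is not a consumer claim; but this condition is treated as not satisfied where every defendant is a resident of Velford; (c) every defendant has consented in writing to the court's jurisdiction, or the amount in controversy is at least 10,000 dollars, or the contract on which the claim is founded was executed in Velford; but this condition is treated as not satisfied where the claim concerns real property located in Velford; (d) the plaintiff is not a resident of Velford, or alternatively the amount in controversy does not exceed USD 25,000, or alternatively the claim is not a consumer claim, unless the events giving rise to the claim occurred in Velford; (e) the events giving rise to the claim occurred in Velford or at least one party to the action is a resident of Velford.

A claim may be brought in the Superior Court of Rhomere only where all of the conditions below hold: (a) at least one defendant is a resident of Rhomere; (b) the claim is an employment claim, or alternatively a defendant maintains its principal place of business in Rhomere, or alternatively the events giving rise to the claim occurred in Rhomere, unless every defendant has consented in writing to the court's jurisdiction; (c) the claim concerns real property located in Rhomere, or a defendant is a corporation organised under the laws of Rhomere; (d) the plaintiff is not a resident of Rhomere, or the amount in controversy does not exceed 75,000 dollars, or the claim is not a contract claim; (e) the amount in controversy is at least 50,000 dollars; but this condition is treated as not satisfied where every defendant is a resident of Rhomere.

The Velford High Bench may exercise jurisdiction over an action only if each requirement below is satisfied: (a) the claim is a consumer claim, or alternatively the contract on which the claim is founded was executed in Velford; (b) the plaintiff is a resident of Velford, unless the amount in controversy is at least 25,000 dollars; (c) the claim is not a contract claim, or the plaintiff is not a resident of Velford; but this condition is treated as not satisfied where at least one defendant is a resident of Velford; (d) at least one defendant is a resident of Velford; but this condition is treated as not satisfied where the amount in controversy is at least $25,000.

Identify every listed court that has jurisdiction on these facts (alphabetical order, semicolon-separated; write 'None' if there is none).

The Merport Regional Court:
  (a) The claim is an employment claim, so one alternative holds. Met.
  (b) The amount in controversy is USD 99,750, below the USD 110,000 floor; no such written consent has been filed — none of the alternatives is met. But Lindqvist Trading resides in Merport, and the 'unless' clause therefore excuses the requirement. Satisfied.
  (c) The claim is an employment claim, not a property claim, so one alternative holds. Satisfied.
  (d) Talia Drummond resides in Merport, so one alternative holds. Met.
  → Every requirement is satisfied — jurisdiction.
The Circuit Court of Velford:
  (a) Lindqvist Trading has its principal place of business in Merport. Met.
  (b) The claim is an employment claim, not a consumer claim. And the carve-out is inapplicable — the defendants reside as follows — Lindqvist Trading in Merport, Kessit & Co. in Merport — not all in Velford. Condition met.
  (c) The amount in controversy is 99,750 dollars, which meets the USD 10,000 floor — that alternative is enough. And the carve-out is inapplicable — the claim does not concern real property. Satisfied.
  (d) The plaintiff resides in Merport, which is not Velford, so one alternative holds. Satisfied.
  (e) The operative events occurred in Merport, not Velford; no party resides in Velford — every alternative fails. Condition not met.
  → No jurisdiction.
The Superior Court of Rhomere:
  (a) No defendant resides in Rhomere (they reside in Merport, Merport). Not met.
  (b) The claim is an employment claim, which satisfies one of the alternatives. Condition met.
  (c) Kessit & Co. is organised under the laws of Rhomere, so this disjunct is met. Satisfied.
  (d) The plaintiff resides in Merport, which is not Rhomere — that alternative is enough. Met.
  (e) The amount in controversy is USD 99,750, which meets the 50,000 dollars floor. The carve-out does not apply: the defendants reside as follows — Lindqvist Trading in Merport, Kessit & Co. in Merport — not all in Rhomere. Satisfied.
  → At least one condition fails; no jurisdiction.
The Velford High Bench:
  (a) The contract was executed in Velford — that alternative is enough. Satisfied.
  (b) The plaintiff resides in Merport, not Velford. But the amount in controversy is $99,750, which meets the USD 25,000 floor, and the 'unless' clause therefore excuses the requirement. Condition met.
  (c) The claim is an employment claim, not a contract claim, so this disjunct is met. The carve-out does not apply: no defendant resides in Velford (they reside in Merport, Merport). Satisfied.
  (d) No defendant resides in Velford (they reside in Merport, Merport). Not met.
  → Not every requirement is met — no jurisdiction.

the Merport Regional Court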